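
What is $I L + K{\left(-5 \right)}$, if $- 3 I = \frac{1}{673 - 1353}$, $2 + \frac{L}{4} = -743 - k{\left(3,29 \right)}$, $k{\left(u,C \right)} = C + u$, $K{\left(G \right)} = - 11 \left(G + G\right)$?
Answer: $\frac{18441}{170} \approx 108.48$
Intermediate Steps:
$K{\left(G \right)} = - 22 G$ ($K{\left(G \right)} = - 11 \cdot 2 G = - 22 G$)
$L = -3108$ ($L = -8 + 4 \left(-743 - \left(29 + 3\right)\right) = -8 + 4 \left(-743 - 32\right) = -8 + 4 \left(-775\right) = -8 - 3100 = -3108$)
$I = \frac{1}{2040}$ ($I = - \frac{1}{3 \left(673 - 1353\right)} = - \frac{1}{3 \left(-680\right)} = \left(- \frac{1}{3}\right) \left(- \frac{1}{680}\right) = \frac{1}{2040} \approx 0.0004902$)
$I L + K{\left(-5 \right)} = \frac{1}{2040} \left(-3108\right) - -110 = - \frac{259}{170} + 110 = \frac{18441}{170}$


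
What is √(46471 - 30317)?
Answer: √16154 ≈ 127.10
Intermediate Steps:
√(46471 - 30317) = √16154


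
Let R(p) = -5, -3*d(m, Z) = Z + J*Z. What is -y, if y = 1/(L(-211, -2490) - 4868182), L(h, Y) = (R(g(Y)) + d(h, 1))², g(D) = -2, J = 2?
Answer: 1/4868146 ≈ 2.0542e-7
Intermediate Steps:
d(m, Z) = -Z (d(m, Z) = -(Z + 2*Z)/3 = -Z)
L(h, Y) = 36 (L(h, Y) = (-5 - 1*1)² = (-5 - 1)² = (-6)² = 36)
y = -1/4868146 (y = 1/(36 - 4868182) = 1/(-4868146) = -1/4868146 ≈ -2.0542e-7)
-y = -1*(-1/4868146) = 1/4868146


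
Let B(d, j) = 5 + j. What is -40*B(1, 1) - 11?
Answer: -251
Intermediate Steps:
-40*B(1, 1) - 11 = -40*(5 + 1) - 11 = -40*6 - 11 = -240 - 11 = -251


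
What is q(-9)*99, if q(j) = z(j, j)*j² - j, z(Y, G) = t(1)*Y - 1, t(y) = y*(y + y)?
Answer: -151470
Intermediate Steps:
t(y) = 2*y² (t(y) = y*(2*y) = 2*y²)
z(Y, G) = -1 + 2*Y (z(Y, G) = (2*1²)*Y - 1 = (2*1)*Y - 1 = 2*Y - 1 = -1 + 2*Y)
q(j) = -j + j²*(-1 + 2*j) (q(j) = (-1 + 2*j)*j² - j = j²*(-1 + 2*j) - j = -j + j²*(-1 + 2*j))
q(-9)*99 = -9*(-1 - 9*(-1 + 2*(-9)))*99 = -9*(-1 - 9*(-1 - 18))*99 = -9*(-1 - 9*(-19))*99 = -9*(-1 + 171)*99 = -9*170*99 = -1530*99 = -151470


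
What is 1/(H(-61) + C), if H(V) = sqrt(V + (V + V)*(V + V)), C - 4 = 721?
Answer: 725/510802 - 9*sqrt(183)/510802 ≈ 0.0011810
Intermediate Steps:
C = 725 (C = 4 + 721 = 725)
H(V) = sqrt(V + 4*V**2) (H(V) = sqrt(V + (2*V)*(2*V)) = sqrt(V + 4*V**2))
1/(H(-61) + C) = 1/(sqrt(-61*(1 + 4*(-61))) + 725) = 1/(sqrt(-61*(1 - 244)) + 725) = 1/(sqrt(-61*(-243)) + 725) = 1/(sqrt(14823) + 725) = 1/(9*sqrt(183) + 725) = 1/(725 + 9*sqrt(183))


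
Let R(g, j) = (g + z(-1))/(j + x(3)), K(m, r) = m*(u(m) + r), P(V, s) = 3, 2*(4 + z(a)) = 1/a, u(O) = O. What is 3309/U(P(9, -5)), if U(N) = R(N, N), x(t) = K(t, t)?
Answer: -46326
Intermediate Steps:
z(a) = -4 + 1/(2*a)
K(m, r) = m*(m + r)
x(t) = 2*t² (x(t) = t*(t + t) = t*(2*t) = 2*t²)
R(g, j) = (-9/2 + g)/(18 + j) (R(g, j) = (g + (-4 + (½)/(-1)))/(j + 2*3²) = (g + (-4 + (½)*(-1)))/(j + 2*9) = (g + (-4 - ½))/(j + 18) = (g - 9/2)/(18 + j) = (-9/2 + g)/(18 + j))
U(N) = (-9/2 + N)/(18 + N)
3309/U(P(9, -5)) = 3309/(((-9/2 + 3)/(18 + 3))) = 3309/((-3/2/21)) = 3309/(((1/21)*(-3/2))) = 3309/(-1/14) = 3309*(-14) = -46326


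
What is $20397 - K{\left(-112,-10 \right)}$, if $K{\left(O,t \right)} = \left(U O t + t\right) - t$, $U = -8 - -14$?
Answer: $13677$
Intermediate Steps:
$U = 6$ ($U = -8 + 14 = 6$)
$K{\left(O,t \right)} = 6 O t$ ($K{\left(O,t \right)} = \left(6 O t + t\right) - t = \left(t + 6 O t\right) - t = 6 O t$)
$20397 - K{\left(-112,-10 \right)} = 20397 - 6 \left(-112\right) \left(-10\right) = 20397 - 6720 = 13677$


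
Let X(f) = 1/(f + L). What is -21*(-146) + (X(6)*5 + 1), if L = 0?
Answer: 18407/6 ≈ 3067.8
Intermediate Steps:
X(f) = 1/f (X(f) = 1/(f + 0) = 1/f)
-21*(-146) + (X(6)*5 + 1) = -21*(-146) + (5/6 + 1) = 3066 + ((⅙)*5 + 1) = 3066 + (⅚ + 1) = 3066 + 11/6 = 18407/6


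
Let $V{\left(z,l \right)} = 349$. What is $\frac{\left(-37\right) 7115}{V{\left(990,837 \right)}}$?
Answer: $- \frac{263255}{349} \approx -754.31$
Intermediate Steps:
$\frac{\left(-37\right) 7115}{V{\left(990,837 \right)}} = \frac{\left(-37\right) 7115}{349} = \left(-263255\right) \frac{1}{349} = - \frac{263255}{349}$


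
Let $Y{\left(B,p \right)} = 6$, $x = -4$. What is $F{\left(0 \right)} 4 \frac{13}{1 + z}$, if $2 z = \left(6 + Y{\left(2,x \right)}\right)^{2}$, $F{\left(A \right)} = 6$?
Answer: $\frac{312}{73} \approx 4.274$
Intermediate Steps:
$z = 72$ ($z = \frac{\left(6 + 6\right)^{2}}{2} = \frac{12^{2}}{2} = \frac{1}{2} \cdot 144 = 72$)
$F{\left(0 \right)} 4 \frac{13}{1 + z} = 6 \cdot 4 \frac{13}{1 + 72} = 24 \cdot \frac{13}{73} = \frac{312}{73}$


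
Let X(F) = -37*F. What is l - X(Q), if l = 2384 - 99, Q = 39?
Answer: 3728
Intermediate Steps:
l = 2285
l - X(Q) = 2285 - (-37)*39 = 2285 - 1*(-1443) = 2285 + 1443 = 3728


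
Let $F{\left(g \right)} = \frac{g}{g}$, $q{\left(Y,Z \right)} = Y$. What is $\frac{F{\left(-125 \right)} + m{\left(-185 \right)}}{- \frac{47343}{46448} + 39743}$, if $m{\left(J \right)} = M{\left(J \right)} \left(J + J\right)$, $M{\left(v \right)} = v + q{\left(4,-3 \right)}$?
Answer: $\frac{3110669008}{1845935521} \approx 1.6851$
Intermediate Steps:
$F{\left(g \right)} = 1$
$M{\left(v \right)} = 4 + v$ ($M{\left(v \right)} = v + 4 = 4 + v$)
$m{\left(J \right)} = 2 J \left(4 + J\right)$ ($m{\left(J \right)} = \left(4 + J\right) \left(J + J\right) = \left(4 + J\right) 2 J = 2 J \left(4 + J\right)$)
$\frac{F{\left(-125 \right)} + m{\left(-185 \right)}}{- \frac{47343}{46448} + 39743} = \frac{1 + 2 \left(-185\right) \left(4 - 185\right)}{- \frac{47343}{46448} + 39743} = \frac{1 + 2 \left(-185\right) \left(-181\right)}{\left(-47343\right) \frac{1}{46448} + 39743} = \frac{1 + 66970}{- \frac{47343}{46448} + 39743} = \frac{66971}{\frac{1845935521}{46448}} = 66971 \cdot \frac{46448}{1845935521} = \frac{3110669008}{1845935521}$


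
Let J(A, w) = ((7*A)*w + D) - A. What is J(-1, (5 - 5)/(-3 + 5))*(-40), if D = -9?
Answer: 320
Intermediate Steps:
J(A, w) = -9 - A + 7*A*w (J(A, w) = ((7*A)*w - 9) - A = (7*A*w - 9) - A = (-9 + 7*A*w) - A = -9 - A + 7*A*w)
J(-1, (5 - 5)/(-3 + 5))*(-40) = (-9 - 1*(-1) + 7*(-1)*((5 - 5)/(-3 + 5)))*(-40) = (-9 + 1 + 7*(-1)*(0/2))*(-40) = (-9 + 1 + 7*(-1)*(0*(1/2)))*(-40) = (-9 + 1 + 7*(-1)*0)*(-40) = (-9 + 1 + 0)*(-40) = -8*(-40) = 320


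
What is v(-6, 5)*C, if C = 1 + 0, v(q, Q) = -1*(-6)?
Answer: 6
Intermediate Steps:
v(q, Q) = 6
C = 1
v(-6, 5)*C = 6*1 = 6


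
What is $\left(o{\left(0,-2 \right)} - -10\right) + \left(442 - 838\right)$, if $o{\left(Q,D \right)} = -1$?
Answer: $-387$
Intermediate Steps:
$\left(o{\left(0,-2 \right)} - -10\right) + \left(442 - 838\right) = \left(-1 - -10\right) + \left(442 - 838\right) = \left(-1 + 10\right) - 396 = 9 - 396 = -387$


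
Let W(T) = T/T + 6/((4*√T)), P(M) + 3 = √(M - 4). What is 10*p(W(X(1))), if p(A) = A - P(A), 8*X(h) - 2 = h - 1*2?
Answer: 40 - 10*√(-3 + 3*√2) + 30*√2 ≈ 71.279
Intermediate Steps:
X(h) = h/8 (X(h) = ¼ + (h - 1*2)/8 = ¼ + (h - 2)/8 = ¼ + (-2 + h)/8 = ¼ + (-¼ + h/8) = h/8)
P(M) = -3 + √(-4 + M) (P(M) = -3 + √(M - 4) = -3 + √(-4 + M))
W(T) = 1 + 3/(2*√T) (W(T) = 1 + 6*(1/(4*√T)) = 1 + 3/(2*√T))
p(A) = 3 + A - √(-4 + A) (p(A) = A - (-3 + √(-4 + A)) = A + (3 - √(-4 + A)) = 3 + A - √(-4 + A))
10*p(W(X(1))) = 10*(3 + (1 + 3/(2*√((⅛)*1))) - √(-4 + (1 + 3/(2*√((⅛)*1))))) = 10*(3 + (1 + 3/(2*8^(-½))) - √(-4 + (1 + 3/(2*8^(-½))))) = 10*(3 + (1 + 3*(2*√2)/2) - √(-4 + (1 + 3*(2*√2)/2))) = 10*(3 + (1 + 3*√2) - √(-4 + (1 + 3*√2))) = 10*(3 + (1 + 3*√2) - √(-3 + 3*√2)) = 10*(4 - √(-3 + 3*√2) + 3*√2) = 40 - 10*√(-3 + 3*√2) + 30*√2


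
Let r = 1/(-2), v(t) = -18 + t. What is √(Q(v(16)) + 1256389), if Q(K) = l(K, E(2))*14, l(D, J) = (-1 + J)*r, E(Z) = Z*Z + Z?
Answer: √1256354 ≈ 1120.9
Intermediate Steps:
r = -½ ≈ -0.50000
E(Z) = Z + Z² (E(Z) = Z² + Z = Z + Z²)
l(D, J) = ½ - J/2 (l(D, J) = (-1 + J)*(-½) = ½ - J/2)
Q(K) = -35 (Q(K) = (½ - (1 + 2))*14 = (½ - 3)*14 = -5/2*14 = -35)
√(Q(v(16)) + 1256389) = √(-35 + 1256389) = √1256354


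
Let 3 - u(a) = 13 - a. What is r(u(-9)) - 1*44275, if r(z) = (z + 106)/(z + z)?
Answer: -1682537/38 ≈ -44277.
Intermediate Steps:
u(a) = -10 + a (u(a) = 3 - (13 - a) = 3 + (-13 + a) = -10 + a)
r(z) = (106 + z)/(2*z) (r(z) = (106 + z)/((2*z)) = (106 + z)*(1/(2*z)) = (106 + z)/(2*z))
r(u(-9)) - 1*44275 = (106 + (-10 - 9))/(2*(-10 - 9)) - 1*44275 = (½)*(106 - 19)/(-19) - 44275 = (½)*(-1/19)*87 - 44275 = -87/38 - 44275 = -1682537/38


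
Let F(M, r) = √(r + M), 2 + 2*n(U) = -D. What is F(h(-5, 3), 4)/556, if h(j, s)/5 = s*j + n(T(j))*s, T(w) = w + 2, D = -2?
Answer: I*√71/556 ≈ 0.015155*I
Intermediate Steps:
T(w) = 2 + w
n(U) = 0 (n(U) = -1 + (-1*(-2))/2 = -1 + (½)*2 = -1 + 1 = 0)
h(j, s) = 5*j*s (h(j, s) = 5*(s*j + 0*s) = 5*(j*s + 0) = 5*(j*s) = 5*j*s)
F(M, r) = √(M + r)
F(h(-5, 3), 4)/556 = √(5*(-5)*3 + 4)/556 = √(-75 + 4)*(1/556) = √(-71)*(1/556) = (I*√71)*(1/556) = I*√71/556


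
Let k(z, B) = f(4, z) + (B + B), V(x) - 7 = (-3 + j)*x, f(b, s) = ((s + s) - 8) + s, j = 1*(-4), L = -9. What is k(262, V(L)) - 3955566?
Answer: -3954648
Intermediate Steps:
j = -4
f(b, s) = -8 + 3*s (f(b, s) = (2*s - 8) + s = (-8 + 2*s) + s = -8 + 3*s)
V(x) = 7 - 7*x (V(x) = 7 + (-3 - 4)*x = 7 - 7*x)
k(z, B) = -8 + 2*B + 3*z (k(z, B) = (-8 + 3*z) + (B + B) = (-8 + 3*z) + 2*B = -8 + 2*B + 3*z)
k(262, V(L)) - 3955566 = (-8 + 2*(7 - 7*(-9)) + 3*262) - 3955566 = (-8 + 2*(7 + 63) + 786) - 3955566 = (-8 + 2*70 + 786) - 3955566 = (-8 + 140 + 786) - 3955566 = 918 - 3955566 = -3954648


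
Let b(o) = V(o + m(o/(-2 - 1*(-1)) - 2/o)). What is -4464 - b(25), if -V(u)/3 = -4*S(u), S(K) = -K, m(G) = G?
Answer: -111624/25 ≈ -4465.0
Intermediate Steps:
V(u) = -12*u (V(u) = -(-12)*(-u) = -12*u)
b(o) = 24/o (b(o) = -12*(o + (o/(-2 - 1*(-1)) - 2/o)) = -12*(o + (o/(-2 + 1) - 2/o)) = -12*(o + (o/(-1) - 2/o)) = -12*(o + (o*(-1) - 2/o)) = -12*(o + (-o - 2/o)) = -(-24)/o = 24/o)
-4464 - b(25) = -4464 - 24/25 = -111624/25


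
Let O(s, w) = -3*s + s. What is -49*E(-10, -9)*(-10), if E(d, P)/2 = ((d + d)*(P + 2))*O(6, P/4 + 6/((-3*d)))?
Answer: -1646400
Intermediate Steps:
O(s, w) = -2*s
E(d, P) = -48*d*(2 + P) (E(d, P) = 2*(((d + d)*(P + 2))*(-2*6)) = 2*(((2*d)*(2 + P))*(-12)) = 2*((2*d*(2 + P))*(-12)) = 2*(-24*d*(2 + P)) = -48*d*(2 + P))
-49*E(-10, -9)*(-10) = -(-2352)*(-10)*(2 - 9)*(-10) = -(-2352)*(-10)*(-7)*(-10) = -49*(-3360)*(-10) = 164640*(-10) = -1646400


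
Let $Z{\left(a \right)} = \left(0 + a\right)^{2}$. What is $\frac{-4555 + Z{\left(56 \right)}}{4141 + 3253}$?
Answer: $- \frac{1419}{7394} \approx -0.19191$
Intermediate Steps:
$Z{\left(a \right)} = a^{2}$
$\frac{-4555 + Z{\left(56 \right)}}{4141 + 3253} = \frac{-4555 + 56^{2}}{4141 + 3253} = \frac{-4555 + 3136}{7394} = \left(-1419\right) \frac{1}{7394} = - \frac{1419}{7394}$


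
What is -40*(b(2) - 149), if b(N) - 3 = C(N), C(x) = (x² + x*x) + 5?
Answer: 5320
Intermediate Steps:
C(x) = 5 + 2*x² (C(x) = (x² + x²) + 5 = 2*x² + 5 = 5 + 2*x²)
b(N) = 8 + 2*N² (b(N) = 3 + (5 + 2*N²) = 8 + 2*N²)
-40*(b(2) - 149) = -40*((8 + 2*2²) - 149) = -40*((8 + 2*4) - 149) = -40*((8 + 8) - 149) = -40*(16 - 149) = -40*(-133) = 5320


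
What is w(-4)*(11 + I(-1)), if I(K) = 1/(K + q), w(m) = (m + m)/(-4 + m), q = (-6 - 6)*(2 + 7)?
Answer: 1198/109 ≈ 10.991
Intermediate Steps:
q = -108 (q = -12*9 = -108)
w(m) = 2*m/(-4 + m) (w(m) = (2*m)/(-4 + m) = 2*m/(-4 + m))
I(K) = 1/(-108 + K) (I(K) = 1/(K - 108) = 1/(-108 + K))
w(-4)*(11 + I(-1)) = (2*(-4)/(-4 - 4))*(11 + 1/(-108 - 1)) = (2*(-4)/(-8))*(11 + 1/(-109)) = (2*(-4)*(-⅛))*(11 - 1/109) = 1*(1198/109) = 1198/109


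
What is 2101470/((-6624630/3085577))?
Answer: -216141583273/220821 ≈ -9.7881e+5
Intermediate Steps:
2101470/((-6624630/3085577)) = 2101470/((-6624630*1/3085577)) = 2101470/(-6624630/3085577) = 2101470*(-3085577/6624630) = -216141583273/220821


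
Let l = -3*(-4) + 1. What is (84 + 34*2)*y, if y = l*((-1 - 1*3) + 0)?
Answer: -7904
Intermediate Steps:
l = 13 (l = 12 + 1 = 13)
y = -52 (y = 13*((-1 - 1*3) + 0) = 13*((-1 - 3) + 0) = 13*(-4 + 0) = 13*(-4) = -52)
(84 + 34*2)*y = (84 + 34*2)*(-52) = (84 + 68)*(-52) = 152*(-52) = -7904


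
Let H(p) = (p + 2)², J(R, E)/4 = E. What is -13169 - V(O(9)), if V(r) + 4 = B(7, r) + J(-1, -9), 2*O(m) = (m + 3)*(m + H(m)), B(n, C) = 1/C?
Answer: -10240621/780 ≈ -13129.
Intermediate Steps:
J(R, E) = 4*E
H(p) = (2 + p)²
O(m) = (3 + m)*(m + (2 + m)²)/2 (O(m) = ((m + 3)*(m + (2 + m)²))/2 = ((3 + m)*(m + (2 + m)²))/2 = (3 + m)*(m + (2 + m)²)/2)
V(r) = -40 + 1/r (V(r) = -4 + (1/r + 4*(-9)) = -4 + (1/r - 36) = -4 + (-36 + 1/r) = -40 + 1/r)
-13169 - V(O(9)) = -13169 - (-40 + 1/(6 + (½)*9³ + 4*9² + (19/2)*9)) = -13169 - (-40 + 1/(6 + (½)*729 + 4*81 + 171/2)) = -13169 - (-40 + 1/(6 + 729/2 + 324 + 171/2)) = -13169 - (-40 + 1/780) = -13169 - 1*(-31199/780) = -13169 + 31199/780 = -10240621/780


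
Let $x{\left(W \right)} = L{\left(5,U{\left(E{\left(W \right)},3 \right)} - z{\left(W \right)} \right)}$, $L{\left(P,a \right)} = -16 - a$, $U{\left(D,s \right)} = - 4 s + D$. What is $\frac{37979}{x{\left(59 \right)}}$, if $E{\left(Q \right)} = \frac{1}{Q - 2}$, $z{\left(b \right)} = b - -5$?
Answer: $\frac{2164803}{3419} \approx 633.17$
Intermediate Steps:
$z{\left(b \right)} = 5 + b$ ($z{\left(b \right)} = b + 5 = 5 + b$)
$E{\left(Q \right)} = \frac{1}{-2 + Q}$
$U{\left(D,s \right)} = D - 4 s$
$x{\left(W \right)} = 1 + W - \frac{1}{-2 + W}$ ($x{\left(W \right)} = -16 - \left(\left(\frac{1}{-2 + W} - 12\right) - \left(5 + W\right)\right) = -16 - \left(\left(-12 + \frac{1}{-2 + W}\right) - \left(5 + W\right)\right) = -16 - \left(-17 + \frac{1}{-2 + W} - W\right) = -16 + \left(17 + W - \frac{1}{-2 + W}\right) = 1 + W - \frac{1}{-2 + W}$)
$\frac{37979}{x{\left(59 \right)}} = \frac{37979}{\frac{1}{-2 + 59} \left(-3 + 59^{2} - 59\right)} = \frac{37979}{\frac{1}{57} \left(-3 + 3481 - 59\right)} = \frac{37979}{\frac{1}{57} \cdot 3419} = \frac{37979}{\frac{3419}{57}} = 37979 \cdot \frac{57}{3419} = \frac{2164803}{3419}$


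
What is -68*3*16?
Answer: -3264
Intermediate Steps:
-68*3*16 = -17*12*16 = -204*16 = -3264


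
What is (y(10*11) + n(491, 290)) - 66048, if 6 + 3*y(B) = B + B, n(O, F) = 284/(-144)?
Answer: -2375231/36 ≈ -65979.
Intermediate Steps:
n(O, F) = -71/36 (n(O, F) = 284*(-1/144) = -71/36)
y(B) = -2 + 2*B/3 (y(B) = -2 + (B + B)/3 = -2 + (2*B)/3 = -2 + 2*B/3)
(y(10*11) + n(491, 290)) - 66048 = ((-2 + 2*(10*11)/3) - 71/36) - 66048 = ((-2 + (⅔)*110) - 71/36) - 66048 = ((-2 + 220/3) - 71/36) - 66048 = (214/3 - 71/36) - 66048 = 2497/36 - 66048 = -2375231/36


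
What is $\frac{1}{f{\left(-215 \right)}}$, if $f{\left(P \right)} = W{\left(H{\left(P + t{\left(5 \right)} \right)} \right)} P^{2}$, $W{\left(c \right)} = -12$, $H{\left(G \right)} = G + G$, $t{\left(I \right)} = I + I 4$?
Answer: $- \frac{1}{554700} \approx -1.8028 \cdot 10^{-6}$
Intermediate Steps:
$t{\left(I \right)} = 5 I$ ($t{\left(I \right)} = I + 4 I = 5 I$)
$H{\left(G \right)} = 2 G$
$f{\left(P \right)} = - 12 P^{2}$
$\frac{1}{f{\left(-215 \right)}} = \frac{1}{\left(-12\right) \left(-215\right)^{2}} = \frac{1}{\left(-12\right) 46225} = \frac{1}{-554700} = - \frac{1}{554700}$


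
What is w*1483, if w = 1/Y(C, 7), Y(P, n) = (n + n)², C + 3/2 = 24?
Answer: 1483/196 ≈ 7.5663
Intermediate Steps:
C = 45/2 (C = -3/2 + 24 = 45/2 ≈ 22.500)
Y(P, n) = 4*n² (Y(P, n) = (2*n)² = 4*n²)
w = 1/196 (w = 1/(4*7²) = 1/(4*49) = 1/196 ≈ 0.0051020)
w*1483 = (1/196)*1483 = 1483/196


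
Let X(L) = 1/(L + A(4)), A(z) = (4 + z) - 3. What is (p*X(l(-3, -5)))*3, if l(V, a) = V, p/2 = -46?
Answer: -138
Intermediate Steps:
p = -92 (p = 2*(-46) = -92)
A(z) = 1 + z
X(L) = 1/(5 + L) (X(L) = 1/(L + (1 + 4)) = 1/(L + 5) = 1/(5 + L))
(p*X(l(-3, -5)))*3 = -92/(5 - 3)*3 = -92/2*3 = -92*½*3 = -46*3 = -138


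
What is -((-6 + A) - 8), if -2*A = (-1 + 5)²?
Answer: 22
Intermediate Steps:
A = -8 (A = -(-1 + 5)²/2 = -½*4² = -½*16 = -8)
-((-6 + A) - 8) = -((-6 - 8) - 8) = -(-14 - 8) = -1*(-22) = 22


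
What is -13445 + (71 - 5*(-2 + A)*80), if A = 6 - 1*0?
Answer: -14974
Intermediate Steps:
A = 6 (A = 6 + 0 = 6)
-13445 + (71 - 5*(-2 + A)*80) = -13445 + (71 - 5*(-2 + 6)*80) = -13445 + (71 - 5*4*80) = -13445 + (71 - 20*80) = -13445 + (71 - 1600) = -13445 - 1529 = -14974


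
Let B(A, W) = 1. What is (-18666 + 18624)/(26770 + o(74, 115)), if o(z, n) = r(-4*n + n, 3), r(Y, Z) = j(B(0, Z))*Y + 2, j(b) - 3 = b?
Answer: -7/4232 ≈ -0.0016541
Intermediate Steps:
j(b) = 3 + b
r(Y, Z) = 2 + 4*Y (r(Y, Z) = (3 + 1)*Y + 2 = 4*Y + 2 = 2 + 4*Y)
o(z, n) = 2 - 12*n (o(z, n) = 2 + 4*(-4*n + n) = 2 + 4*(-3*n) = 2 - 12*n)
(-18666 + 18624)/(26770 + o(74, 115)) = (-18666 + 18624)/(26770 + (2 - 12*115)) = -42/(26770 + (2 - 1380)) = -42/(26770 - 1378) = -42/25392 = -42*1/25392 = -7/4232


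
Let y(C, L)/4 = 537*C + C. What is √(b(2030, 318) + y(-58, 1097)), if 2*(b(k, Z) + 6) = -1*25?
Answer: 3*I*√55482/2 ≈ 353.32*I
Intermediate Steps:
y(C, L) = 2152*C (y(C, L) = 4*(537*C + C) = 4*(538*C) = 2152*C)
b(k, Z) = -37/2 (b(k, Z) = -6 + (-1*25)/2 = -6 + (½)*(-25) = -6 - 25/2 = -37/2)
√(b(2030, 318) + y(-58, 1097)) = √(-37/2 + 2152*(-58)) = √(-37/2 - 124816) = √(-249669/2) = 3*I*√55482/2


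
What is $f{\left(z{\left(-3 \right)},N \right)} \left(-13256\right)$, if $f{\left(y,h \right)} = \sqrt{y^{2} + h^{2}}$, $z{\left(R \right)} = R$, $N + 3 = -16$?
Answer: $- 13256 \sqrt{370} \approx -2.5498 \cdot 10^{5}$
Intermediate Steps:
$N = -19$ ($N = -3 - 16 = -19$)
$f{\left(y,h \right)} = \sqrt{h^{2} + y^{2}}$
$f{\left(z{\left(-3 \right)},N \right)} \left(-13256\right) = \sqrt{\left(-19\right)^{2} + \left(-3\right)^{2}} \left(-13256\right) = \sqrt{361 + 9} \left(-13256\right) = \sqrt{370} \left(-13256\right) = - 13256 \sqrt{370}$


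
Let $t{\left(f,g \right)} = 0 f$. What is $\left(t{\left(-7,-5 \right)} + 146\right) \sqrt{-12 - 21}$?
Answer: $146 i \sqrt{33} \approx 838.71 i$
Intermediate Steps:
$t{\left(f,g \right)} = 0$
$\left(t{\left(-7,-5 \right)} + 146\right) \sqrt{-12 - 21} = \left(0 + 146\right) \sqrt{-12 - 21} = 146 \sqrt{-33} = 146 i \sqrt{33}$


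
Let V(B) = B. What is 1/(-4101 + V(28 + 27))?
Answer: -1/4046 ≈ -0.00024716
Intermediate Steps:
1/(-4101 + V(28 + 27)) = 1/(-4101 + (28 + 27)) = 1/(-4101 + 55) = 1/(-4046) = -1/4046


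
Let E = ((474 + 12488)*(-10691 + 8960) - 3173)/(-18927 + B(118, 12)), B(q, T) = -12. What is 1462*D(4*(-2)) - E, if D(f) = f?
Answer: -243950939/18939 ≈ -12881.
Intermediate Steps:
E = 22440395/18939 (E = ((474 + 12488)*(-10691 + 8960) - 3173)/(-18927 - 12) = (12962*(-1731) - 3173)/(-18939) = (-22437222 - 3173)*(-1/18939) = -22440395*(-1/18939) = 22440395/18939 ≈ 1184.9)
1462*D(4*(-2)) - E = 1462*(4*(-2)) - 1*22440395/18939 = 1462*(-8) - 22440395/18939 = -11696 - 22440395/18939 = -243950939/18939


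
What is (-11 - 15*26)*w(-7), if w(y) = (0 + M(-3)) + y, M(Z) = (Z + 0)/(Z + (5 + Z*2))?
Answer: 10025/4 ≈ 2506.3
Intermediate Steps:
M(Z) = Z/(5 + 3*Z) (M(Z) = Z/(Z + (5 + 2*Z)) = Z/(5 + 3*Z))
w(y) = 3/4 + y (w(y) = (0 - 3/(5 + 3*(-3))) + y = (0 - 3/(5 - 9)) + y = (0 - 3/(-4)) + y = (0 - 3*(-1/4)) + y = (0 + 3/4) + y = 3/4 + y)
(-11 - 15*26)*w(-7) = (-11 - 15*26)*(3/4 - 7) = (-11 - 390)*(-25/4) = -401*(-25/4) = 10025/4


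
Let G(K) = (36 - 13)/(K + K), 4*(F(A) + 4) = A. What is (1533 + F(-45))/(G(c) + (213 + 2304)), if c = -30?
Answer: 91065/150997 ≈ 0.60309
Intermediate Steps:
F(A) = -4 + A/4
G(K) = 23/(2*K) (G(K) = 23/((2*K)) = 23*(1/(2*K)) = 23/(2*K))
(1533 + F(-45))/(G(c) + (213 + 2304)) = (1533 + (-4 + (1/4)*(-45)))/((23/2)/(-30) + (213 + 2304)) = (1533 + (-4 - 45/4))/((23/2)*(-1/30) + 2517) = (1533 - 61/4)/(-23/60 + 2517) = 6071/(4*(150997/60)) = (6071/4)*(60/150997) = 91065/150997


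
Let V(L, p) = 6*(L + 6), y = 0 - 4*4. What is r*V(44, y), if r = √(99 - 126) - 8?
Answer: -2400 + 900*I*√3 ≈ -2400.0 + 1558.8*I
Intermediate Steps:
y = -16 (y = 0 - 16 = -16)
V(L, p) = 36 + 6*L (V(L, p) = 6*(6 + L) = 36 + 6*L)
r = -8 + 3*I*√3 (r = √(-27) - 8 = 3*I*√3 - 8 = -8 + 3*I*√3 ≈ -8.0 + 5.1962*I)
r*V(44, y) = (-8 + 3*I*√3)*(36 + 6*44) = (-8 + 3*I*√3)*(36 + 264) = (-8 + 3*I*√3)*300 = -2400 + 900*I*√3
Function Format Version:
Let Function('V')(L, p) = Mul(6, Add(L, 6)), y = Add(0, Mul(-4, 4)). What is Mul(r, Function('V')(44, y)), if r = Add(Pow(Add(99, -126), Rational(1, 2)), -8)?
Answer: Add(-2400, Mul(900, I, Pow(3, Rational(1, 2)))) ≈ Add(-2400.0, Mul(1558.8, I))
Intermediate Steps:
y = -16 (y = Add(0, -16) = -16)
Function('V')(L, p) = Add(36, Mul(6, L)) (Function('V')(L, p) = Mul(6, Add(6, L)) = Add(36, Mul(6, L)))
r = Add(-8, Mul(3, I, Pow(3, Rational(1, 2)))) (r = Add(Pow(-27, Rational(1, 2)), -8) = Add(Mul(3, I, Pow(3, Rational(1, 2))), -8) = Add(-8, Mul(3, I, Pow(3, Rational(1, 2)))) ≈ Add(-8.0000, Mul(5.1962, I)))
Mul(r, Function('V')(44, y)) = Mul(Add(-8, Mul(3, I, Pow(3, Rational(1, 2)))), Add(36, Mul(6, 44))) = Mul(Add(-8, Mul(3, I, Pow(3, Rational(1, 2)))), Add(36, 264)) = Mul(Add(-8, Mul(3, I, Pow(3, Rational(1, 2)))), 300) = Add(-2400, Mul(900, I, Pow(3, Rational(1, 2))))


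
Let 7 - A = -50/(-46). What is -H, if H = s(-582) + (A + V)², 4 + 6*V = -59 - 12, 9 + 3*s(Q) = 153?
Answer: -193377/2116 ≈ -91.388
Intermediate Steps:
s(Q) = 48 (s(Q) = -3 + (⅓)*153 = -3 + 51 = 48)
A = 136/23 (A = 7 - (-50)/(-46) = 7 - (-50)*(-1)/46 = 7 - 1*25/23 = 7 - 25/23 = 136/23 ≈ 5.9130)
V = -25/2 (V = -⅔ + (-59 - 12)/6 = -⅔ + (⅙)*(-71) = -⅔ - 71/6 = -25/2 ≈ -12.500)
H = 193377/2116 (H = 48 + (136/23 - 25/2)² = 48 + (-303/46)² = 48 + 91809/2116 = 193377/2116 ≈ 91.388)
-H = -1*193377/2116 = -193377/2116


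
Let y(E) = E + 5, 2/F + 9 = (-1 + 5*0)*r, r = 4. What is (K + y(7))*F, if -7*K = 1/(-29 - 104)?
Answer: -22346/12103 ≈ -1.8463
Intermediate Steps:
F = -2/13 (F = 2/(-9 + (-1 + 5*0)*4) = 2/(-9 + (-1 + 0)*4) = 2/(-9 - 1*4) = 2/(-9 - 4) = 2/(-13) = 2*(-1/13) = -2/13 ≈ -0.15385)
y(E) = 5 + E
K = 1/931 (K = -1/(7*(-29 - 104)) = -⅐/(-133) = -⅐*(-1/133) = 1/931 ≈ 0.0010741)
(K + y(7))*F = (1/931 + (5 + 7))*(-2/13) = (1/931 + 12)*(-2/13) = (11173/931)*(-2/13) = -22346/12103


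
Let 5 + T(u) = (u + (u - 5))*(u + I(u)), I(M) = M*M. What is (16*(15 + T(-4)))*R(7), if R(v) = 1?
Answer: -2336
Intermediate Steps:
I(M) = M²
T(u) = -5 + (-5 + 2*u)*(u + u²) (T(u) = -5 + (u + (u - 5))*(u + u²) = -5 + (u + (-5 + u))*(u + u²) = -5 + (-5 + 2*u)*(u + u²))
(16*(15 + T(-4)))*R(7) = (16*(15 + (-5 - 5*(-4) - 3*(-4)² + 2*(-4)³)))*1 = (16*(15 + (-5 + 20 - 3*16 + 2*(-64))))*1 = (16*(15 + (-5 + 20 - 48 - 128)))*1 = (16*(15 - 161))*1 = (16*(-146))*1 = -2336*1 = -2336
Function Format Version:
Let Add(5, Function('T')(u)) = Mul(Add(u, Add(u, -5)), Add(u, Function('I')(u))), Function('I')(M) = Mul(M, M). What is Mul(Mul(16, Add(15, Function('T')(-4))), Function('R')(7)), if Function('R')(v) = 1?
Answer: -2336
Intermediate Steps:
Function('I')(M) = Pow(M, 2)
Function('T')(u) = Add(-5, Mul(Add(-5, Mul(2, u)), Add(u, Pow(u, 2)))) (Function('T')(u) = Add(-5, Mul(Add(u, Add(u, -5)), Add(u, Pow(u, 2)))) = Add(-5, Mul(Add(u, Add(-5, u)), Add(u, Pow(u, 2)))) = Add(-5, Mul(Add(-5, Mul(2, u)), Add(u, Pow(u, 2)))))
Mul(Mul(16, Add(15, Function('T')(-4))), Function('R')(7)) = Mul(Mul(16, Add(15, Add(-5, Mul(-5, -4), Mul(-3, Pow(-4, 2)), Mul(2, Pow(-4, 3))))), 1) = Mul(Mul(16, Add(15, Add(-5, 20, Mul(-3, 16), Mul(2, -64)))), 1) = Mul(Mul(16, Add(15, Add(-5, 20, -48, -128))), 1) = Mul(Mul(16, Add(15, -161)), 1) = Mul(Mul(16, -146), 1) = Mul(-2336, 1) = -2336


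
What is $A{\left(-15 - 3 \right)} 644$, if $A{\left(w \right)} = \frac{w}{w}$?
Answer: $644$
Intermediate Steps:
$A{\left(w \right)} = 1$
$A{\left(-15 - 3 \right)} 644 = 1 \cdot 644 = 644$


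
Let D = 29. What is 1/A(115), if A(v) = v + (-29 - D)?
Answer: 1/57 ≈ 0.017544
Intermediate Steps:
A(v) = -58 + v (A(v) = v + (-29 - 1*29) = v + (-29 - 29) = v - 58 = -58 + v)
1/A(115) = 1/(-58 + 115) = 1/57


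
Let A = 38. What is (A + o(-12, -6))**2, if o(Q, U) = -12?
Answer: 676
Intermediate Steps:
(A + o(-12, -6))**2 = (38 - 12)**2 = 26**2 = 676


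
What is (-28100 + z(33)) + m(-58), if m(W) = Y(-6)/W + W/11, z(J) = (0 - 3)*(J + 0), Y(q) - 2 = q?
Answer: -8997141/319 ≈ -28204.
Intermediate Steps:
Y(q) = 2 + q
z(J) = -3*J
m(W) = -4/W + W/11 (m(W) = (2 - 6)/W + W/11 = -4/W + W*(1/11) = -4/W + W/11)
(-28100 + z(33)) + m(-58) = (-28100 - 3*33) + (-4/(-58) + (1/11)*(-58)) = (-28100 - 99) + (-4*(-1/58) - 58/11) = -28199 + (2/29 - 58/11) = -28199 - 1660/319 = -8997141/319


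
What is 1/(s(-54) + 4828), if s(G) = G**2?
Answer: 1/7744 ≈ 0.00012913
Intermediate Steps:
1/(s(-54) + 4828) = 1/((-54)**2 + 4828) = 1/(2916 + 4828) = 1/7744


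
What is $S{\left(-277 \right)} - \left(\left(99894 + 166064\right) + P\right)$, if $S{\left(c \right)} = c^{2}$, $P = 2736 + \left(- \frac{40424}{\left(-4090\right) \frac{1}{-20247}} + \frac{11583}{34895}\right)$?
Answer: $\frac{116292892834}{14272055} \approx 8148.3$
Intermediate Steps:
$P = - \frac{2816979588429}{14272055}$ ($P = 2736 + \left(- \frac{40424}{\left(-4090\right) \left(- \frac{1}{20247}\right)} + 11583 \cdot \frac{1}{34895}\right) = 2736 + \left(- \frac{40424}{\frac{4090}{20247}} + \frac{11583}{34895}\right) = 2736 + \left(\left(-40424\right) \frac{20247}{4090} + \frac{11583}{34895}\right) = 2736 + \left(- \frac{409232364}{2045} + \frac{11583}{34895}\right) = 2736 - \frac{2856027930909}{14272055} = - \frac{2816979588429}{14272055} \approx -1.9738 \cdot 10^{5}$)
$S{\left(-277 \right)} - \left(\left(99894 + 166064\right) + P\right) = \left(-277\right)^{2} - \left(\left(99894 + 166064\right) - \frac{2816979588429}{14272055}\right) = 76729 - \left(265958 - \frac{2816979588429}{14272055}\right) = 76729 - \frac{978787615261}{14272055} = \frac{116292892834}{14272055}$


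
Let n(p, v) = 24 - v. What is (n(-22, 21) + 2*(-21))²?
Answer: 1521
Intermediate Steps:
(n(-22, 21) + 2*(-21))² = ((24 - 1*21) + 2*(-21))² = ((24 - 21) - 42)² = (3 - 42)² = (-39)² = 1521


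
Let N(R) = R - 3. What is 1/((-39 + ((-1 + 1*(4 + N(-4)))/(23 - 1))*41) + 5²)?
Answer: -11/236 ≈ -0.046610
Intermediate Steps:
N(R) = -3 + R
1/((-39 + ((-1 + 1*(4 + N(-4)))/(23 - 1))*41) + 5²) = 1/((-39 + ((-1 + 1*(4 + (-3 - 4)))/(23 - 1))*41) + 5²) = 1/((-39 + ((-1 + 1*(4 - 7))/22)*41) + 25) = 1/((-39 + ((-1 + 1*(-3))*(1/22))*41) + 25) = 1/((-39 + ((-1 - 3)*(1/22))*41) + 25) = 1/((-39 - 4*1/22*41) + 25) = 1/((-39 - 2/11*41) + 25) = 1/((-39 - 82/11) + 25) = 1/(-511/11 + 25) = 1/(-236/11) = -11/236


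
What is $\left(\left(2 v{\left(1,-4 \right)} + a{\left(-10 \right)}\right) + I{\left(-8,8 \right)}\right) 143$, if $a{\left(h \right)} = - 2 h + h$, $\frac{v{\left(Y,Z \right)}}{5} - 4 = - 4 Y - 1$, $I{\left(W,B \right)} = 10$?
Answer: $1430$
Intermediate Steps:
$v{\left(Y,Z \right)} = 15 - 20 Y$ ($v{\left(Y,Z \right)} = 20 + 5 \left(- 4 Y - 1\right) = 20 + 5 \left(-1 - 4 Y\right) = 20 - \left(5 + 20 Y\right) = 15 - 20 Y$)
$a{\left(h \right)} = - h$
$\left(\left(2 v{\left(1,-4 \right)} + a{\left(-10 \right)}\right) + I{\left(-8,8 \right)}\right) 143 = \left(\left(2 \left(15 - 20\right) - -10\right) + 10\right) 143 = \left(\left(2 \left(15 - 20\right) + 10\right) + 10\right) 143 = \left(\left(2 \left(-5\right) + 10\right) + 10\right) 143 = \left(\left(-10 + 10\right) + 10\right) 143 = \left(0 + 10\right) 143 = 10 \cdot 143 = 1430$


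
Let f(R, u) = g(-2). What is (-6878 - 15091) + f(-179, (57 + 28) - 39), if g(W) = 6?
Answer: -21963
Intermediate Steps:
f(R, u) = 6
(-6878 - 15091) + f(-179, (57 + 28) - 39) = (-6878 - 15091) + 6 = -21969 + 6 = -21963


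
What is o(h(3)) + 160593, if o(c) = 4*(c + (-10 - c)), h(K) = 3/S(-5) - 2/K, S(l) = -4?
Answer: 160553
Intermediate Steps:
h(K) = -¾ - 2/K (h(K) = 3/(-4) - 2/K = 3*(-¼) - 2/K = -¾ - 2/K)
o(c) = -40 (o(c) = 4*(-10) = -40)
o(h(3)) + 160593 = -40 + 160593 = 160553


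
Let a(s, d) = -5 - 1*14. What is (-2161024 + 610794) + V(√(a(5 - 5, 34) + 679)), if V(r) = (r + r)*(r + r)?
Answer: -1547590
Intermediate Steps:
a(s, d) = -19 (a(s, d) = -5 - 14 = -19)
V(r) = 4*r² (V(r) = (2*r)*(2*r) = 4*r²)
(-2161024 + 610794) + V(√(a(5 - 5, 34) + 679)) = (-2161024 + 610794) + 4*(√(-19 + 679))² = -1550230 + 4*(√660)² = -1550230 + 4*(2*√165)² = -1550230 + 4*660 = -1550230 + 2640 = -1547590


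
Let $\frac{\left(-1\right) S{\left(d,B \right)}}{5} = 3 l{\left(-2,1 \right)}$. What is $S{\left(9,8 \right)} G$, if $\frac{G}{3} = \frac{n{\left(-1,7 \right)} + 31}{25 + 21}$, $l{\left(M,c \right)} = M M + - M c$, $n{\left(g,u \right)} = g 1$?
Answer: $- \frac{4050}{23} \approx -176.09$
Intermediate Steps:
$n{\left(g,u \right)} = g$
$l{\left(M,c \right)} = M^{2} - M c$
$G = \frac{45}{23}$ ($G = 3 \frac{-1 + 31}{25 + 21} = 3 \cdot \frac{30}{46} = 3 \cdot 30 \cdot \frac{1}{46} = 3 \cdot \frac{15}{23} = \frac{45}{23} \approx 1.9565$)
$S{\left(d,B \right)} = -90$ ($S{\left(d,B \right)} = - 5 \cdot 3 \left(- 2 \left(-2 - 1\right)\right) = - 5 \cdot 3 \left(\left(-2\right) \left(-3\right)\right) = - 5 \cdot 3 \cdot 6 = \left(-5\right) 18 = -90$)
$S{\left(9,8 \right)} G = \left(-90\right) \frac{45}{23} = - \frac{4050}{23}$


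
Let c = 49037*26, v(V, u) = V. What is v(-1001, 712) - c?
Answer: -1275963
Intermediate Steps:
c = 1274962
v(-1001, 712) - c = -1001 - 1*1274962 = -1001 - 1274962 = -1275963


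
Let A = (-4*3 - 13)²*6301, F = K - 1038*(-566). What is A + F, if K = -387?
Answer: 4525246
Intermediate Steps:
F = 587121 (F = -387 - 1038*(-566) = -387 + 587508 = 587121)
A = 3938125 (A = (-12 - 13)²*6301 = (-25)²*6301 = 625*6301 = 3938125)
A + F = 3938125 + 587121 = 4525246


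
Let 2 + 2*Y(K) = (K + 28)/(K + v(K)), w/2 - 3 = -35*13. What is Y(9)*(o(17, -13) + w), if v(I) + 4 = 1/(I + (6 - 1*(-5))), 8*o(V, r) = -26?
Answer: -976201/404 ≈ -2416.3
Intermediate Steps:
o(V, r) = -13/4 (o(V, r) = (1/8)*(-26) = -13/4)
w = -904 (w = 6 + 2*(-35*13) = 6 + 2*(-455) = 6 - 910 = -904)
v(I) = -4 + 1/(11 + I) (v(I) = -4 + 1/(I + (6 - 1*(-5))) = -4 + 1/(I + (6 + 5)) = -4 + 1/(I + 11) = -4 + 1/(11 + I))
Y(K) = -1 + (28 + K)/(2*(K + (-43 - 4*K)/(11 + K))) (Y(K) = -1 + ((K + 28)/(K + (-43 - 4*K)/(11 + K)))/2 = -1 + ((28 + K)/(K + (-43 - 4*K)/(11 + K)))/2 = -1 + (28 + K)/(2*(K + (-43 - 4*K)/(11 + K))))
Y(9)*(o(17, -13) + w) = ((394 - 1*9**2 + 25*9)/(2*(-43 + 9**2 + 7*9)))*(-13/4 - 904) = ((394 - 1*81 + 225)/(2*(-43 + 81 + 63)))*(-3629/4) = ((1/2)*(394 - 81 + 225)/101)*(-3629/4) = ((1/2)*(1/101)*538)*(-3629/4) = (269/101)*(-3629/4) = -976201/404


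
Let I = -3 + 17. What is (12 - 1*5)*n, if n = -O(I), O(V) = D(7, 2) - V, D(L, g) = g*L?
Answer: 0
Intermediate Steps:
D(L, g) = L*g
I = 14
O(V) = 14 - V (O(V) = 7*2 - V = 14 - V)
n = 0 (n = -(14 - 1*14) = -(14 - 14) = -1*0 = 0)
(12 - 1*5)*n = (12 - 1*5)*0 = (12 - 5)*0 = 7*0 = 0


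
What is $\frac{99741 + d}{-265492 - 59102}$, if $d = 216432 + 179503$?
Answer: $- \frac{247838}{162297} \approx -1.5271$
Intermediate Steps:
$d = 395935$
$\frac{99741 + d}{-265492 - 59102} = \frac{99741 + 395935}{-265492 - 59102} = \frac{495676}{-324594} = 495676 \left(- \frac{1}{324594}\right) = - \frac{247838}{162297}$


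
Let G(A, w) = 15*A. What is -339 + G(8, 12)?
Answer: -219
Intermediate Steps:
-339 + G(8, 12) = -339 + 15*8 = -339 + 120 = -219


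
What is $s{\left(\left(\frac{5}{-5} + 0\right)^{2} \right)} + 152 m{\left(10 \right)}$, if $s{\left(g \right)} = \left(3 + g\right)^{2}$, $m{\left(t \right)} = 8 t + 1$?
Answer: $12328$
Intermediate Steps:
$m{\left(t \right)} = 1 + 8 t$
$s{\left(\left(\frac{5}{-5} + 0\right)^{2} \right)} + 152 m{\left(10 \right)} = \left(3 + \left(\frac{5}{-5} + 0\right)^{2}\right)^{2} + 152 \left(1 + 8 \cdot 10\right) = \left(3 + \left(5 \left(- \frac{1}{5}\right) + 0\right)^{2}\right)^{2} + 152 \left(1 + 80\right) = \left(3 + \left(-1 + 0\right)^{2}\right)^{2} + 152 \cdot 81 = \left(3 + \left(-1\right)^{2}\right)^{2} + 12312 = \left(3 + 1\right)^{2} + 12312 = 4^{2} + 12312 = 16 + 12312 = 12328$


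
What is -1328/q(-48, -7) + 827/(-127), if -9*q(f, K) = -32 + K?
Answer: -516719/1651 ≈ -312.97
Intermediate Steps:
q(f, K) = 32/9 - K/9 (q(f, K) = -(-32 + K)/9 = 32/9 - K/9)
-1328/q(-48, -7) + 827/(-127) = -1328/(32/9 - 1/9*(-7)) + 827/(-127) = -1328/(32/9 + 7/9) + 827*(-1/127) = -1328/13/3 - 827/127 = -1328*3/13 - 827/127 = -3984/13 - 827/127 = -516719/1651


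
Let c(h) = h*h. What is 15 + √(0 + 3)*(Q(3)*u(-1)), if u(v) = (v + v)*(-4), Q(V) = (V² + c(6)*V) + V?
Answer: 15 + 960*√3 ≈ 1677.8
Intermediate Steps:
c(h) = h²
Q(V) = V² + 37*V (Q(V) = (V² + 6²*V) + V = (V² + 36*V) + V = V² + 37*V)
u(v) = -8*v (u(v) = (2*v)*(-4) = -8*v)
15 + √(0 + 3)*(Q(3)*u(-1)) = 15 + √(0 + 3)*((3*(37 + 3))*(-8*(-1))) = 15 + √3*((3*40)*8) = 15 + √3*(120*8) = 15 + √3*960 = 15 + 960*√3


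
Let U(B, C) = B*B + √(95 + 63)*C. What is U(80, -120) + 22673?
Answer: 29073 - 120*√158 ≈ 27565.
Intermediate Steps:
U(B, C) = B² + C*√158 (U(B, C) = B² + √158*C = B² + C*√158)
U(80, -120) + 22673 = (80² - 120*√158) + 22673 = (6400 - 120*√158) + 22673 = 29073 - 120*√158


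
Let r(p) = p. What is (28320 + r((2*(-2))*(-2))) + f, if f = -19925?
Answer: 8403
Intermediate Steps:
(28320 + r((2*(-2))*(-2))) + f = (28320 + (2*(-2))*(-2)) - 19925 = (28320 - 4*(-2)) - 19925 = (28320 + 8) - 19925 = 28328 - 19925 = 8403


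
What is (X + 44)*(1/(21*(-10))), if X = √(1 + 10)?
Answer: -22/105 - √11/210 ≈ -0.22532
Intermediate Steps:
X = √11 ≈ 3.3166
(X + 44)*(1/(21*(-10))) = (√11 + 44)*(1/(21*(-10))) = (44 + √11)*((1/21)*(-⅒)) = (44 + √11)*(-1/210) = -22/105 - √11/210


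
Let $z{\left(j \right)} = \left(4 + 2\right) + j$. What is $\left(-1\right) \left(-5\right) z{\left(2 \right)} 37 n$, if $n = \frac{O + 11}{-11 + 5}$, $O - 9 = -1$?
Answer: $- \frac{14060}{3} \approx -4686.7$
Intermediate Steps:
$O = 8$ ($O = 9 - 1 = 8$)
$n = - \frac{19}{6}$ ($n = \frac{8 + 11}{-11 + 5} = \frac{19}{-6} = 19 \left(- \frac{1}{6}\right) = - \frac{19}{6} \approx -3.1667$)
$z{\left(j \right)} = 6 + j$
$\left(-1\right) \left(-5\right) z{\left(2 \right)} 37 n = \left(-1\right) \left(-5\right) \left(6 + 2\right) 37 \left(- \frac{19}{6}\right) = 5 \cdot 8 \cdot 37 \left(- \frac{19}{6}\right) = 40 \cdot 37 \left(- \frac{19}{6}\right) = 1480 \left(- \frac{19}{6}\right) = - \frac{14060}{3}$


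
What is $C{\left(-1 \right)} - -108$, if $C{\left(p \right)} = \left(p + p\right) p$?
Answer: $110$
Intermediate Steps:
$C{\left(p \right)} = 2 p^{2}$ ($C{\left(p \right)} = 2 p p = 2 p^{2}$)
$C{\left(-1 \right)} - -108 = 2 \left(-1\right)^{2} - -108 = 2 \cdot 1 + 108 = 2 + 108 = 110$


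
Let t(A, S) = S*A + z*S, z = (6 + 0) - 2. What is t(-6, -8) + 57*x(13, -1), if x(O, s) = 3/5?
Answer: 251/5 ≈ 50.200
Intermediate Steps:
z = 4 (z = 6 - 2 = 4)
x(O, s) = 3/5 (x(O, s) = 3*(1/5) = 3/5)
t(A, S) = 4*S + A*S (t(A, S) = S*A + 4*S = A*S + 4*S = 4*S + A*S)
t(-6, -8) + 57*x(13, -1) = -8*(4 - 6) + 57*(3/5) = -8*(-2) + 171/5 = 16 + 171/5 = 251/5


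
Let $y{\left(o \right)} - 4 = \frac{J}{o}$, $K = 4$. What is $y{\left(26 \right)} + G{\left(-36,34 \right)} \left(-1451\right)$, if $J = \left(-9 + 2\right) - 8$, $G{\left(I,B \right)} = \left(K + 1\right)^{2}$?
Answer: $- \frac{943061}{26} \approx -36272.0$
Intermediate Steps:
$G{\left(I,B \right)} = 25$ ($G{\left(I,B \right)} = \left(4 + 1\right)^{2} = 5^{2} = 25$)
$J = -15$ ($J = -7 - 8 = -15$)
$y{\left(o \right)} = 4 - \frac{15}{o}$
$y{\left(26 \right)} + G{\left(-36,34 \right)} \left(-1451\right) = \left(4 - \frac{15}{26}\right) + 25 \left(-1451\right) = \left(4 - \frac{15}{26}\right) - 36275 = \frac{89}{26} - 36275 = - \frac{943061}{26}$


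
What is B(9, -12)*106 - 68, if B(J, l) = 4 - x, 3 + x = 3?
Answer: 356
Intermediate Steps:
x = 0 (x = -3 + 3 = 0)
B(J, l) = 4 (B(J, l) = 4 - 1*0 = 4 + 0 = 4)
B(9, -12)*106 - 68 = 4*106 - 68 = 424 - 68 = 356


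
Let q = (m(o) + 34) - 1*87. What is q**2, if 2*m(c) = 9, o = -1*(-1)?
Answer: 9409/4 ≈ 2352.3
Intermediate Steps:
o = 1
m(c) = 9/2 (m(c) = (1/2)*9 = 9/2)
q = -97/2 (q = (9/2 + 34) - 1*87 = 77/2 - 87 = -97/2 ≈ -48.500)
q**2 = (-97/2)**2 = 9409/4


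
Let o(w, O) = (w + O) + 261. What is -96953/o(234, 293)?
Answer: -96953/788 ≈ -123.04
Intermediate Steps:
o(w, O) = 261 + O + w (o(w, O) = (O + w) + 261 = 261 + O + w)
-96953/o(234, 293) = -96953/(261 + 293 + 234) = -96953/788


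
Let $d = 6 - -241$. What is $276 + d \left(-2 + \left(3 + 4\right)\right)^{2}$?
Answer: $6451$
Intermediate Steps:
$d = 247$ ($d = 6 + 241 = 247$)
$276 + d \left(-2 + \left(3 + 4\right)\right)^{2} = 276 + 247 \left(-2 + \left(3 + 4\right)\right)^{2} = 276 + 247 \left(-2 + 7\right)^{2} = 276 + 247 \cdot 5^{2} = 276 + 247 \cdot 25 = 276 + 6175 = 6451$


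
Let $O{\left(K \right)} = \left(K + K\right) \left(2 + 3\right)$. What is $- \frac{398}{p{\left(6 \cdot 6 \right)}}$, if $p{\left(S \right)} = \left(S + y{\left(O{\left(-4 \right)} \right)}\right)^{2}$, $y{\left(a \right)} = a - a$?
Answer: $- \frac{199}{648} \approx -0.3071$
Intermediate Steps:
$O{\left(K \right)} = 10 K$ ($O{\left(K \right)} = 2 K 5 = 10 K$)
$y{\left(a \right)} = 0$
$p{\left(S \right)} = S^{2}$ ($p{\left(S \right)} = \left(S + 0\right)^{2} = S^{2}$)
$- \frac{398}{p{\left(6 \cdot 6 \right)}} = - \frac{398}{\left(6 \cdot 6\right)^{2}} = - \frac{398}{36^{2}} = - \frac{398}{1296} = \left(-398\right) \frac{1}{1296} = - \frac{199}{648}$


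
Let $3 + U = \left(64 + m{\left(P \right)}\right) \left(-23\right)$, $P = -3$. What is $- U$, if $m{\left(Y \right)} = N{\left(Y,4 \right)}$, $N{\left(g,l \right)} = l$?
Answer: $1567$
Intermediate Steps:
$m{\left(Y \right)} = 4$
$U = -1567$ ($U = -3 + \left(64 + 4\right) \left(-23\right) = -3 + 68 \left(-23\right) = -3 - 1564 = -1567$)
$- U = \left(-1\right) \left(-1567\right) = 1567$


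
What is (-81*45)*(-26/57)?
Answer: 31590/19 ≈ 1662.6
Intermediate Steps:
(-81*45)*(-26/57) = -(-94770)/57 = -3645*(-26/57) = 31590/19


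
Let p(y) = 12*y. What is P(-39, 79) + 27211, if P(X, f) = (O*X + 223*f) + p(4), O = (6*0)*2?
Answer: 44876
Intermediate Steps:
O = 0 (O = 0*2 = 0)
P(X, f) = 48 + 223*f (P(X, f) = (0*X + 223*f) + 12*4 = (0 + 223*f) + 48 = 223*f + 48 = 48 + 223*f)
P(-39, 79) + 27211 = (48 + 223*79) + 27211 = (48 + 17617) + 27211 = 17665 + 27211 = 44876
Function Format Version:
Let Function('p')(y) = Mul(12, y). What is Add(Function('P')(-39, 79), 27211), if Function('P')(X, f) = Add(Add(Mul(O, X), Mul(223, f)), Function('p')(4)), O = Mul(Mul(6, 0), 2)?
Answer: 44876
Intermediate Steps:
O = 0 (O = Mul(0, 2) = 0)
Function('P')(X, f) = Add(48, Mul(223, f)) (Function('P')(X, f) = Add(Add(Mul(0, X), Mul(223, f)), Mul(12, 4)) = Add(Add(0, Mul(223, f)), 48) = Add(Mul(223, f), 48) = Add(48, Mul(223, f)))
Add(Function('P')(-39, 79), 27211) = Add(Add(48, Mul(223, 79)), 27211) = Add(Add(48, 17617), 27211) = Add(17665, 27211) = 44876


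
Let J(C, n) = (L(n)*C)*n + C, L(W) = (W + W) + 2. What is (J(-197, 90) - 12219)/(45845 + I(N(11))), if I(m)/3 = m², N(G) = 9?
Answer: -809819/11522 ≈ -70.285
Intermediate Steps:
L(W) = 2 + 2*W (L(W) = 2*W + 2 = 2 + 2*W)
J(C, n) = C + C*n*(2 + 2*n) (J(C, n) = ((2 + 2*n)*C)*n + C = (C*(2 + 2*n))*n + C = C*n*(2 + 2*n) + C = C + C*n*(2 + 2*n))
I(m) = 3*m²
(J(-197, 90) - 12219)/(45845 + I(N(11))) = (-197*(1 + 2*90*(1 + 90)) - 12219)/(45845 + 3*9²) = (-197*(1 + 2*90*91) - 12219)/(45845 + 3*81) = (-197*(1 + 16380) - 12219)/(45845 + 243) = (-197*16381 - 12219)/46088 = (-3227057 - 12219)*(1/46088) = -3239276*1/46088 = -809819/11522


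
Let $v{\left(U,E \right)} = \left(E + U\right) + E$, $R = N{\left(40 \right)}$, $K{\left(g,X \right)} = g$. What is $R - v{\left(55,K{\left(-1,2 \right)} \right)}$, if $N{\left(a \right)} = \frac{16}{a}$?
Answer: $- \frac{263}{5} \approx -52.6$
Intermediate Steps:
$R = \frac{2}{5}$ ($R = \frac{16}{40} = 16 \cdot \frac{1}{40} = \frac{2}{5} \approx 0.4$)
$v{\left(U,E \right)} = U + 2 E$
$R - v{\left(55,K{\left(-1,2 \right)} \right)} = \frac{2}{5} - \left(55 + 2 \left(-1\right)\right) = \frac{2}{5} - \left(55 - 2\right) = \frac{2}{5} - 53 = - \frac{263}{5}$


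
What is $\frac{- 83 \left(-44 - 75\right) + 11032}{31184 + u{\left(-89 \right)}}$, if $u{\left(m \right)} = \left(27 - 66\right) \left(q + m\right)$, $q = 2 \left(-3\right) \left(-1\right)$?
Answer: $\frac{20909}{34421} \approx 0.60745$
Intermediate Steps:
$q = 6$ ($q = \left(-6\right) \left(-1\right) = 6$)
$u{\left(m \right)} = -234 - 39 m$ ($u{\left(m \right)} = \left(27 - 66\right) \left(6 + m\right) = - 39 \left(6 + m\right) = -234 - 39 m$)
$\frac{- 83 \left(-44 - 75\right) + 11032}{31184 + u{\left(-89 \right)}} = \frac{- 83 \left(-44 - 75\right) + 11032}{31184 - -3237} = \frac{\left(-83\right) \left(-119\right) + 11032}{31184 + \left(-234 + 3471\right)} = \frac{9877 + 11032}{31184 + 3237} = \frac{20909}{34421}$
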